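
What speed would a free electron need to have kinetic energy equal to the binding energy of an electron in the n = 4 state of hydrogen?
5.469e+05 m/s (or 0.182% of c)

The binding energy at n = 4 for hydrogen is:
E_4 = -13.6057/4² = -0.8503563 eV
|E_4| = 0.8503563 eV

Convert to Joules:
KE = 0.8503563 eV × (1.602177 × 10⁻¹⁹ J/eV) = 1.36242e-19 J

Using KE = ½mv²:
v = √(2·KE/m_e)
v = √(2 × 1.36242e-19 J / 9.10938 × 10⁻³¹ kg)
v = 5.469e+05 m/s

This is approximately 0.182% the speed of light.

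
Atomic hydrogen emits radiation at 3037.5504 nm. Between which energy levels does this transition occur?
n = 10 → n = 5

First, find the photon energy from the wavelength (hc = 1239.84 eV·nm):
E = hc/λ = 1239.84 eV·nm / 3037.5504 nm = 0.40817101 eV

The energy levels of hydrogen satisfy E_n = -13.6057 / n² eV, so an emission n_i → n_f releases
ΔE = 13.6057 × (1/n_f² − 1/n_i²) eV.

Setting ΔE equal to the photon energy:
1/n_f² − 1/n_i² = 0.40817101 / 13.6057 = 0.030000001

Since 1/n_i² must be positive, we need 1/n_f² > 0.030000001, i.e. n_f ≤ 5. For each allowed n_f, solve n_i = (1/n_f² − 0.030000001)^(−1/2) and check whether it is a whole number:
  n_f = 1: 1/n_i² = 1.000000000 − 0.030000001 = 0.969999999 → n_i = 1.015  (not an integer) ✗
  n_f = 2: 1/n_i² = 0.250000000 − 0.030000001 = 0.219999999 → n_i = 2.132  (not an integer) ✗
  n_f = 3: 1/n_i² = 0.111111111 − 0.030000001 = 0.081111110 → n_i = 3.511  (not an integer) ✗
  n_f = 4: 1/n_i² = 0.062500000 − 0.030000001 = 0.032499999 → n_i = 5.547  (not an integer) ✗
  n_f = 5: 1/n_i² = 0.040000000 − 0.030000001 = 0.009999999 → n_i = 10.000  → integer, n_i = 10 ✓

Only n_f = 5 gives an integer upper level, n_i = 10.

The transition is from n = 10 to n = 5 (emission).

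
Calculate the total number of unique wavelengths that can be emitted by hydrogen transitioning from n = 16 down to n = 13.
6

The electron can occupy levels n = 13, 14, ..., 16 during de-excitation — that is m = 16 - 13 + 1 = 4 distinct levels.

The number of distinct spectral lines equals the number of ways to choose 2 of these m levels (each pair gives one possible emission transition):

Number of lines = m(m-1)/2 = 4×3/2 = 6

These correspond to all possible transitions between the 4 levels:
16 → 15, 16 → 14, 16 → 13, 15 → 14, 15 → 13, 14 → 13

Each transition produces a photon with a unique energy (and thus wavelength). This count does not depend on Z.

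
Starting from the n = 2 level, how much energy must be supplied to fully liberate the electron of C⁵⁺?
122.45130 eV

The ionization energy is the energy needed to remove the electron completely (n → ∞).

For a hydrogen-like ion with Z = 6, E_n = -13.6057 Z² / n² eV.

At n = 2: E_2 = -13.6057 × 6² / 2² = -122.45130000 eV
At n = ∞: E_∞ = 0 eV

Ionization energy = E_∞ - E_2 = 0 - (-122.45130000) = 122.45130000 eV
Ionization energy ≈ 122.45130 eV

This is also called the binding energy of the electron in state n = 2.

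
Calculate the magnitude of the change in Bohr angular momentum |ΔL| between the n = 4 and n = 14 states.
1.055e-33 J·s (or 10ℏ)

In the Bohr model, L_n = nℏ where ℏ = 1.05457e-34 J·s.

L_14 = 14ℏ = 1.47640e-33 J·s
L_4 = 4ℏ = 4.21828e-34 J·s

ΔL = L_14 - L_4 = (14 - 4)ℏ = 10ℏ
ΔL = 10 × 1.05457e-34 J·s = 1.055e-33 J·s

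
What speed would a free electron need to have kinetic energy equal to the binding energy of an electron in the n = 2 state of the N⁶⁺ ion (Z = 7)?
7.657e+06 m/s (or 2.554% of c)

The binding energy at n = 2 for N⁶⁺ is:
E_2 = -13.6057 × 7²/2² = -166.66983 eV
|E_2| = 166.66983 eV

Convert to Joules:
KE = 166.66983 eV × (1.602177 × 10⁻¹⁹ J/eV) = 2.67035e-17 J

Using KE = ½mv²:
v = √(2·KE/m_e)
v = √(2 × 2.67035e-17 J / 9.10938 × 10⁻³¹ kg)
v = 7.657e+06 m/s

This is approximately 2.554% the speed of light.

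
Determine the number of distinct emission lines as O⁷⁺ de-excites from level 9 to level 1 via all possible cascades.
36

The electron can occupy levels n = 1, 2, ..., 9 during de-excitation — that is m = 9 - 1 + 1 = 9 distinct levels.

The number of distinct spectral lines equals the number of ways to choose 2 of these m levels (each pair gives one possible emission transition):

Number of lines = m(m-1)/2 = 9×8/2 = 36

These correspond to all possible transitions between the 9 levels:
9 → 8, 9 → 7, 9 → 6, 9 → 5, 9 → 4, 9 → 3, 9 → 2, 9 → 1...

Each transition produces a photon with a unique energy (and thus wavelength). This count does not depend on Z.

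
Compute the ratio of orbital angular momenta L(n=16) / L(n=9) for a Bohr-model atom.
1.77778

In the Bohr model, L_n = nℏ, so the ratio is purely the ratio of quantum numbers:

L_16/L_9 = 16ℏ / 9ℏ = 16/9 = 1.77778

The angular momentum scales linearly with n.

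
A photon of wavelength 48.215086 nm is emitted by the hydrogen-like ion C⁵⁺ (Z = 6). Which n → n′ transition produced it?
n = 10 → n = 4

First, find the photon energy from the wavelength (hc = 1239.84 eV·nm):
E = hc/λ = 1239.84 eV·nm / 48.215086 nm = 25.714773 eV

The energy levels of C⁵⁺ satisfy E_n = -13.6057 × 6² / n² eV, so an emission n_i → n_f releases
ΔE = 13.6057 × 6² × (1/n_f² − 1/n_i²) eV.

Setting ΔE equal to the photon energy:
1/n_f² − 1/n_i² = 25.714773 / (13.6057 × 6²) = 0.052500000

Since 1/n_i² must be positive, we need 1/n_f² > 0.052500000, i.e. n_f ≤ 4. For each allowed n_f, solve n_i = (1/n_f² − 0.052500000)^(−1/2) and check whether it is a whole number:
  n_f = 1: 1/n_i² = 1.000000000 − 0.052500000 = 0.947500000 → n_i = 1.027  (not an integer) ✗
  n_f = 2: 1/n_i² = 0.250000000 − 0.052500000 = 0.197500000 → n_i = 2.250  (not an integer) ✗
  n_f = 3: 1/n_i² = 0.111111111 − 0.052500000 = 0.058611111 → n_i = 4.131  (not an integer) ✗
  n_f = 4: 1/n_i² = 0.062500000 − 0.052500000 = 0.010000000 → n_i = 10.000  → integer, n_i = 10 ✓

Only n_f = 4 gives an integer upper level, n_i = 10.

The transition is from n = 10 to n = 4 (emission).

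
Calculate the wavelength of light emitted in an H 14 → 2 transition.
372.100 nm

First, find the transition energy using E_n = -13.6057 / n² eV:
E_14 = -13.6057 / 14² = -0.0694168 eV
E_2 = -13.6057 / 2² = -3.4014250 eV

Photon energy: |ΔE| = |E_2 - E_14| = 3.3320082 eV

Convert to wavelength using E = hc/λ with hc = 1239.84 eV·nm:
λ = hc/E = 1239.84 eV·nm / 3.3320082 eV
λ = 372.100 nm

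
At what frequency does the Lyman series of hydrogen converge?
3.290e+15 Hz

The series limit corresponds to the transition from n = ∞ to n = 1.
This is the highest energy (shortest wavelength) transition in the Lyman series.

E_∞ = 0 eV
E_1 = -13.6057 / 1² = -13.60570 eV

Energy at series limit:
ΔE = E_∞ - E_1 = 0 - (-13.60570) = 13.60570 eV
E = 13.60570 eV × (1.602177 × 10⁻¹⁹ J/eV) = 2.17987e-18 J
f = E/h = 2.17987e-18 J / (6.62607 × 10⁻³⁴ J·s) = 3.290e+15 Hz

This energy equals the ionization energy from the n = 1 state of hydrogen.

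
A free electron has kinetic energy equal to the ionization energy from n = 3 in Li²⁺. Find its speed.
2.1877e+06 m/s (or 0.729736% of c)

The binding energy at n = 3 for Li²⁺ is:
E_3 = -13.6057 × 3²/3² = -13.60570000 eV
|E_3| = 13.60570000 eV

Convert to Joules:
KE = 13.60570000 eV × (1.602177 × 10⁻¹⁹ J/eV) = 2.179874e-18 J

Using KE = ½mv²:
v = √(2·KE/m_e)
v = √(2 × 2.179874e-18 J / 9.10938 × 10⁻³¹ kg)
v = 2.1877e+06 m/s

This is approximately 0.729736% the speed of light.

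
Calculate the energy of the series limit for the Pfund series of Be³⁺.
8.7076 eV

The series limit corresponds to the transition from n = ∞ to n = 5.
This is the highest energy (shortest wavelength) transition in the Pfund series.

E_∞ = 0 eV
E_5 = -13.6057 × 4² / 5² = -8.7076 eV

Energy at series limit:
ΔE = E_∞ - E_5 = 0 - (-8.7076) = 8.7076 eV

This energy equals the ionization energy from the n = 5 state of Be³⁺.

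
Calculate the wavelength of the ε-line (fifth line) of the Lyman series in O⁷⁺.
1.4645 nm

The lines of a series are numbered from the longest wavelength (smallest ΔE) outward; the fifth line is the transition from n = n_f + 5 to n_f.
The Lyman series has all transitions ending at n_f = 1.

For O⁷⁺ (Z = 8), the fifth line (ε-line) is the jump from n = 6 to n = 1:
E_6 = -13.6057 × 8² / 6² = -24.187911 eV
E_1 = -13.6057 × 8² / 1² = -870.764800 eV
ΔE = E_6 - E_1 = 846.576889 eV

λ = hc/E = 1239.84 eV·nm / 846.576889 eV
λ = 1.4645 nm

This is the ε-line of the Lyman series in O⁷⁺.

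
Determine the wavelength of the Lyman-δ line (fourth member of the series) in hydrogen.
94.923 nm

The lines of a series are numbered from the longest wavelength (smallest ΔE) outward; the fourth line is the transition from n = n_f + 4 to n_f.
The Lyman series has all transitions ending at n_f = 1.

For H, the fourth line (δ-line) is the jump from n = 5 to n = 1:
E_5 = -13.6057 / 5² = -0.54423 eV
E_1 = -13.6057 / 1² = -13.60570 eV
ΔE = E_5 - E_1 = 13.06147 eV

λ = hc/E = 1239.84 eV·nm / 13.06147 eV
λ = 94.923 nm

This is the δ-line of the Lyman series in H.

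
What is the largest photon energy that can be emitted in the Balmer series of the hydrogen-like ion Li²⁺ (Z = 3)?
30.612825 eV

The series limit corresponds to the transition from n = ∞ to n = 2.
This is the highest energy (shortest wavelength) transition in the Balmer series.

E_∞ = 0 eV
E_2 = -13.6057 × 3² / 2² = -30.612825 eV

Energy at series limit:
ΔE = E_∞ - E_2 = 0 - (-30.612825) = 30.612825 eV

This energy equals the ionization energy from the n = 2 state of Li²⁺.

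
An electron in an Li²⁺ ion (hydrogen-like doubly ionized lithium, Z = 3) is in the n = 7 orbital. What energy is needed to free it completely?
2.499 eV

The ionization energy is the energy needed to remove the electron completely (n → ∞).

For a hydrogen-like ion with Z = 3, E_n = -13.6057 Z² / n² eV.

At n = 7: E_7 = -13.6057 × 3² / 7² = -2.499006 eV
At n = ∞: E_∞ = 0 eV

Ionization energy = E_∞ - E_7 = 0 - (-2.499006) = 2.499006 eV
Ionization energy ≈ 2.499 eV

This is also called the binding energy of the electron in state n = 7.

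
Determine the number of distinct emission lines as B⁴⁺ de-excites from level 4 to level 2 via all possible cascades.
3

The electron can occupy levels n = 2, 3, ..., 4 during de-excitation — that is m = 4 - 2 + 1 = 3 distinct levels.

The number of distinct spectral lines equals the number of ways to choose 2 of these m levels (each pair gives one possible emission transition):

Number of lines = m(m-1)/2 = 3×2/2 = 3

These correspond to all possible transitions between the 3 levels:
4 → 3, 4 → 2, 3 → 2

Each transition produces a photon with a unique energy (and thus wavelength). This count does not depend on Z.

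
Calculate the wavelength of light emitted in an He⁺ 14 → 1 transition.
22.898 nm

First, find the transition energy using E_n = -13.6057 Z² / n² eV:
E_14 = -13.6057 × 2² / 14² = -0.27767 eV
E_1 = -13.6057 × 2² / 1² = -54.42280 eV

Photon energy: |ΔE| = |E_1 - E_14| = 54.14513 eV

Convert to wavelength using E = hc/λ with hc = 1239.84 eV·nm:
λ = hc/E = 1239.84 eV·nm / 54.14513 eV
λ = 22.898 nm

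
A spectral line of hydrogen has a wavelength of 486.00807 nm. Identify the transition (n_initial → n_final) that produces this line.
n = 4 → n = 2

First, find the photon energy from the wavelength (hc = 1239.84 eV·nm):
E = hc/λ = 1239.84 eV·nm / 486.00807 nm = 2.5510688 eV

The energy levels of hydrogen satisfy E_n = -13.6057 / n² eV, so an emission n_i → n_f releases
ΔE = 13.6057 × (1/n_f² − 1/n_i²) eV.

Setting ΔE equal to the photon energy:
1/n_f² − 1/n_i² = 2.5510688 / 13.6057 = 0.18750000

Since 1/n_i² must be positive, we need 1/n_f² > 0.18750000, i.e. n_f ≤ 2. For each allowed n_f, solve n_i = (1/n_f² − 0.18750000)^(−1/2) and check whether it is a whole number:
  n_f = 1: 1/n_i² = 1.00000000 − 0.18750000 = 0.81250000 → n_i = 1.109  (not an integer) ✗
  n_f = 2: 1/n_i² = 0.25000000 − 0.18750000 = 0.06250000 → n_i = 4.000  → integer, n_i = 4 ✓

Only n_f = 2 gives an integer upper level, n_i = 4.

The transition is from n = 4 to n = 2 (emission).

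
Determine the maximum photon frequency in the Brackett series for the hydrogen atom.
2.05615e+14 Hz

The series limit corresponds to the transition from n = ∞ to n = 4.
This is the highest energy (shortest wavelength) transition in the Brackett series.

E_∞ = 0 eV
E_4 = -13.6057 / 4² = -0.850356250 eV

Energy at series limit:
ΔE = E_∞ - E_4 = 0 - (-0.850356250) = 0.850356250 eV
E = 0.850356250 eV × (1.602177 × 10⁻¹⁹ J/eV) = 1.3624212e-19 J
f = E/h = 1.3624212e-19 J / (6.62607 × 10⁻³⁴ J·s) = 2.05615e+14 Hz

This energy equals the ionization energy from the n = 4 state of hydrogen.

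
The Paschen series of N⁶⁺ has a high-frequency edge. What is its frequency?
1.79114e+16 Hz

The series limit corresponds to the transition from n = ∞ to n = 3.
This is the highest energy (shortest wavelength) transition in the Paschen series.

E_∞ = 0 eV
E_3 = -13.6057 × 7² / 3² = -74.0754778 eV

Energy at series limit:
ΔE = E_∞ - E_3 = 0 - (-74.0754778) = 74.0754778 eV
E = 74.0754778 eV × (1.602177 × 10⁻¹⁹ J/eV) = 1.1868203e-17 J
f = E/h = 1.1868203e-17 J / (6.62607 × 10⁻³⁴ J·s) = 1.79114e+16 Hz

This energy equals the ionization energy from the n = 3 state of N⁶⁺.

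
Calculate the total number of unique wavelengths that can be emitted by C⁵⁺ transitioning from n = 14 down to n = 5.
45

The electron can occupy levels n = 5, 6, ..., 14 during de-excitation — that is m = 14 - 5 + 1 = 10 distinct levels.

The number of distinct spectral lines equals the number of ways to choose 2 of these m levels (each pair gives one possible emission transition):

Number of lines = m(m-1)/2 = 10×9/2 = 45

These correspond to all possible transitions between the 10 levels:
14 → 13, 14 → 12, 14 → 11, 14 → 10, 14 → 9, 14 → 8, 14 → 7, 14 → 6...

Each transition produces a photon with a unique energy (and thus wavelength). This count does not depend on Z.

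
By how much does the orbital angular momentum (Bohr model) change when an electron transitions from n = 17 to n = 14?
3.16372e-34 J·s (or 3ℏ)

In the Bohr model, L_n = nℏ where ℏ = 1.0545718e-34 J·s.

L_17 = 17ℏ = 1.7927721e-33 J·s
L_14 = 14ℏ = 1.4764005e-33 J·s

ΔL = L_17 - L_14 = (17 - 14)ℏ = 3ℏ
ΔL = 3 × 1.0545718e-34 J·s = 3.16372e-34 J·s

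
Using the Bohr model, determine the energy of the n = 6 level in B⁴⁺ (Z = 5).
-9.45 eV

For hydrogen-like ions, the energy levels scale with Z²:
E_n = -13.6057 Z² / n² eV

For B⁴⁺ (Z = 5) at n = 6:
E_6 = -13.6057 × 5² / 6²
E_6 = -13.6057 × 25 / 36
E_6 = -340.1425 / 36
E_6 = -9.45 eV

The energy is 25 times more negative than hydrogen at the same n due to the stronger nuclear charge.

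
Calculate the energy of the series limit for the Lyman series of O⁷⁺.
870.764800 eV

The series limit corresponds to the transition from n = ∞ to n = 1.
This is the highest energy (shortest wavelength) transition in the Lyman series.

E_∞ = 0 eV
E_1 = -13.6057 × 8² / 1² = -870.764800 eV

Energy at series limit:
ΔE = E_∞ - E_1 = 0 - (-870.764800) = 870.764800 eV

This energy equals the ionization energy from the n = 1 state of O⁷⁺.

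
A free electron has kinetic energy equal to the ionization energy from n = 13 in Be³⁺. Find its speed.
6.73e+05 m/s (or 0.225% of c)

The binding energy at n = 13 for Be³⁺ is:
E_13 = -13.6057 × 4²/13² = -1.28811 eV
|E_13| = 1.28811 eV

Convert to Joules:
KE = 1.28811 eV × (1.602177 × 10⁻¹⁹ J/eV) = 2.0638e-19 J

Using KE = ½mv²:
v = √(2·KE/m_e)
v = √(2 × 2.0638e-19 J / 9.10938 × 10⁻³¹ kg)
v = 6.73e+05 m/s

This is approximately 0.225% the speed of light.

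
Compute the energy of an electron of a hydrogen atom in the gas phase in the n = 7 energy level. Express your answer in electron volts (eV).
-0.2777 eV

The energy levels of a hydrogen-like atom are given by:
E_n = -13.6057 eV / n²

For n = 7:
E_7 = -13.6057 eV / 7²
E_7 = -13.6057 eV / 49
E_7 = -0.2777 eV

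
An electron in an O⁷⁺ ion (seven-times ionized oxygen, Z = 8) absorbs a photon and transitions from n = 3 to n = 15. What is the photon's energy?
92.882 eV

The energy levels of a hydrogen-like atom are E_n = -13.6057 Z² eV / n².

Energy at n = 3: E_3 = -13.6057 × 8² / 3² = -96.751644 eV
Energy at n = 15: E_15 = -13.6057 × 8² / 15² = -3.870066 eV

The excitation energy is the difference:
ΔE = E_15 - E_3
ΔE = -3.870066 - (-96.751644)
ΔE = 92.882 eV

Since this is positive, energy must be absorbed (photon absorption).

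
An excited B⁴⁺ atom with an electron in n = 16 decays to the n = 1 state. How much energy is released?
338.8138 eV

The energy levels are E_n = -13.6057 Z² eV / n².

Energy at n = 16: E_16 = -13.6057 × 5² / 16² = -1.3286816 eV
Energy at n = 1: E_1 = -13.6057 × 5² / 1² = -340.1425000 eV

For emission (electron falling to lower state), the photon energy is:
E_photon = E_16 - E_1 = |-1.3286816 - (-340.1425000)|
E_photon = 338.8138 eV

This energy is carried away by the emitted photon.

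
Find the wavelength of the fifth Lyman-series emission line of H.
93.73 nm

The lines of a series are numbered from the longest wavelength (smallest ΔE) outward; the fifth line is the transition from n = n_f + 5 to n_f.
The Lyman series has all transitions ending at n_f = 1.

For H, the fifth line (ε-line) is the jump from n = 6 to n = 1:
E_6 = -13.6057 / 6² = -0.3779 eV
E_1 = -13.6057 / 1² = -13.6057 eV
ΔE = E_6 - E_1 = 13.2278 eV

λ = hc/E = 1239.84 eV·nm / 13.2278 eV
λ = 93.73 nm

This is the ε-line of the Lyman series in H.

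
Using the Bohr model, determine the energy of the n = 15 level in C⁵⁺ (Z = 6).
-2.1769 eV

For hydrogen-like ions, the energy levels scale with Z²:
E_n = -13.6057 Z² / n² eV

For C⁵⁺ (Z = 6) at n = 15:
E_15 = -13.6057 × 6² / 15²
E_15 = -13.6057 × 36 / 225
E_15 = -489.8052 / 225
E_15 = -2.1769 eV

The energy is 36 times more negative than hydrogen at the same n due to the stronger nuclear charge.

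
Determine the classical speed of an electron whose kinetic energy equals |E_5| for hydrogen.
4.3754e+05 m/s (or 0.146% of c)

The binding energy at n = 5 for hydrogen is:
E_5 = -13.6057/5² = -0.54422800 eV
|E_5| = 0.54422800 eV

Convert to Joules:
KE = 0.54422800 eV × (1.602177 × 10⁻¹⁹ J/eV) = 8.719496e-20 J

Using KE = ½mv²:
v = √(2·KE/m_e)
v = √(2 × 8.719496e-20 J / 9.10938 × 10⁻³¹ kg)
v = 4.3754e+05 m/s

This is approximately 0.146% the speed of light.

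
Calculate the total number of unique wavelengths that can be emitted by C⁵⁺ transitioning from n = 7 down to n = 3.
10

The electron can occupy levels n = 3, 4, ..., 7 during de-excitation — that is m = 7 - 3 + 1 = 5 distinct levels.

The number of distinct spectral lines equals the number of ways to choose 2 of these m levels (each pair gives one possible emission transition):

Number of lines = m(m-1)/2 = 5×4/2 = 10

These correspond to all possible transitions between the 5 levels:
7 → 6, 7 → 5, 7 → 4, 7 → 3, 6 → 5, 6 → 4, 6 → 3, 5 → 4...

Each transition produces a photon with a unique energy (and thus wavelength). This count does not depend on Z.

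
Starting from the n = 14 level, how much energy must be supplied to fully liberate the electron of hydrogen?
0.07 eV

The ionization energy is the energy needed to remove the electron completely (n → ∞).

For hydrogen, E_n = -13.6057 eV / n².

At n = 14: E_14 = -13.6057 / 14² = -0.06942 eV
At n = ∞: E_∞ = 0 eV

Ionization energy = E_∞ - E_14 = 0 - (-0.06942) = 0.06942 eV
Ionization energy ≈ 0.07 eV

This is also called the binding energy of the electron in state n = 14.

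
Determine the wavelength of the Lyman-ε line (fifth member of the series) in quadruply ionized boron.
3.7492 nm

The lines of a series are numbered from the longest wavelength (smallest ΔE) outward; the fifth line is the transition from n = n_f + 5 to n_f.
The Lyman series has all transitions ending at n_f = 1.

For B⁴⁺ (Z = 5), the fifth line (ε-line) is the jump from n = 6 to n = 1:
E_6 = -13.6057 × 5² / 6² = -9.448403 eV
E_1 = -13.6057 × 5² / 1² = -340.142500 eV
ΔE = E_6 - E_1 = 330.694097 eV

λ = hc/E = 1239.84 eV·nm / 330.694097 eV
λ = 3.7492 nm

This is the ε-line of the Lyman series in B⁴⁺.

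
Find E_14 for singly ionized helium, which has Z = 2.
-0.27767 eV

For hydrogen-like ions, the energy levels scale with Z²:
E_n = -13.6057 Z² / n² eV

For He⁺ (Z = 2) at n = 14:
E_14 = -13.6057 × 2² / 14²
E_14 = -13.6057 × 4 / 196
E_14 = -54.4228 / 196
E_14 = -0.27767 eV

The energy is 4 times more negative than hydrogen at the same n due to the stronger nuclear charge.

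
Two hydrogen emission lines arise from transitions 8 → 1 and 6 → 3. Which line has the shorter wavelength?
8 → 1

Calculate the energy for each transition:

Transition 8 → 1:
ΔE₁ = |E_1 - E_8| = |-13.6057/1² - (-13.6057/8²)|
ΔE₁ = |-13.60570000000 - (-0.21258906250)| = 13.39311094 eV

Transition 6 → 3:
ΔE₂ = |E_3 - E_6| = |-13.6057/3² - (-13.6057/6²)|
ΔE₂ = |-1.51174444444 - (-0.37793611111)| = 1.13380833 eV

Since 13.39311094 eV > 1.13380833 eV, the transition 8 → 1 emits the more energetic photon.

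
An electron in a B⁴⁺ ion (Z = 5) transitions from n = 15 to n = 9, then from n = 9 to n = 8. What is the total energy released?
3.802982 eV

The energy levels of B⁴⁺ are E_n = -13.6057 × 5² / n² eV.

First transition (15 → 9):
ΔE₁ = |E_9 - E_15|
ΔE₁ = |-4.199290123457 - (-1.511744444444)| = 2.687545679 eV

Second transition (9 → 8):
ΔE₂ = |E_8 - E_9|
ΔE₂ = |-5.314726562500 - (-4.199290123457)| = 1.115436439 eV

Total energy released:
E_total = ΔE₁ + ΔE₂ = 2.687545679 + 1.115436439 = 3.802982 eV

Note: This equals the direct transition 15 → 8: 3.802982 eV ✓
Energy is conserved regardless of the path taken.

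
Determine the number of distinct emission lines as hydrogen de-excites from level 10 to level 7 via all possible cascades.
6

The electron can occupy levels n = 7, 8, ..., 10 during de-excitation — that is m = 10 - 7 + 1 = 4 distinct levels.

The number of distinct spectral lines equals the number of ways to choose 2 of these m levels (each pair gives one possible emission transition):

Number of lines = m(m-1)/2 = 4×3/2 = 6

These correspond to all possible transitions between the 4 levels:
10 → 9, 10 → 8, 10 → 7, 9 → 8, 9 → 7, 8 → 7

Each transition produces a photon with a unique energy (and thus wavelength). This count does not depend on Z.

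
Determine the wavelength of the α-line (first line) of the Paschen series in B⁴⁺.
74.98 nm

The longest wavelength corresponds to the smallest energy transition in the series.
The Paschen series has all transitions ending at n_f = 3.

For B⁴⁺ (Z = 5), the first line (α-line) is the jump from n = 4 to n = 3:
E_4 = -13.6057 × 5² / 4² = -21.2589 eV
E_3 = -13.6057 × 5² / 3² = -37.7936 eV
ΔE = E_4 - E_3 = 16.5347 eV

λ = hc/E = 1239.84 eV·nm / 16.5347 eV
λ = 74.98 nm

This is the α-line of the Paschen series in B⁴⁺.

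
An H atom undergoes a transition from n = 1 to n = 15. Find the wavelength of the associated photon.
91.533 nm

First, find the transition energy using E_n = -13.6057 / n² eV:
E_1 = -13.6057 / 1² = -13.60570 eV
E_15 = -13.6057 / 15² = -0.06047 eV

Photon energy: |ΔE| = |E_15 - E_1| = 13.54523 eV

Convert to wavelength using E = hc/λ with hc = 1239.84 eV·nm:
λ = hc/E = 1239.84 eV·nm / 13.54523 eV
λ = 91.533 nm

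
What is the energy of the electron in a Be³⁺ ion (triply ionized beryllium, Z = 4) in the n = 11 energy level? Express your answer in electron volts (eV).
-1.799 eV

The energy levels of a hydrogen-like atom are given by:
E_n = -13.6057 Z² / n² eV  (with Z = 4 for Be³⁺)

For n = 11:
E_11 = -13.6057 × 4² / 11²
E_11 = -13.6057 × 16 / 121
E_11 = -1.799 eV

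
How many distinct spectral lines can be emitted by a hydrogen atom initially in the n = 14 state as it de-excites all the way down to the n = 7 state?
28

The electron can occupy levels n = 7, 8, ..., 14 during de-excitation — that is m = 14 - 7 + 1 = 8 distinct levels.

The number of distinct spectral lines equals the number of ways to choose 2 of these m levels (each pair gives one possible emission transition):

Number of lines = m(m-1)/2 = 8×7/2 = 28

These correspond to all possible transitions between the 8 levels:
14 → 13, 14 → 12, 14 → 11, 14 → 10, 14 → 9, 14 → 8, 14 → 7, 13 → 12...

Each transition produces a photon with a unique energy (and thus wavelength). This count does not depend on Z.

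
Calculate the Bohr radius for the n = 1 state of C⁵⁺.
0.00882 nm (or 0.08820 Å)

The Bohr radius formula is:
r_n = n² a₀ / Z

where a₀ = 0.05291772 nm is the Bohr radius.

For C⁵⁺ (Z = 6) at n = 1:
r_1 = 1² × 0.05291772 nm / 6
r_1 = 1 × 0.05291772 nm / 6
r_1 = 0.052918 nm / 6
r_1 = 0.00882 nm

The electron orbits at approximately 0.00882 nm from the nucleus.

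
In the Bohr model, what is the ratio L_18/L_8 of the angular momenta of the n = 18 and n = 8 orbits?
2.25000

In the Bohr model, L_n = nℏ, so the ratio is purely the ratio of quantum numbers:

L_18/L_8 = 18ℏ / 8ℏ = 18/8 = 2.25000

The angular momentum scales linearly with n.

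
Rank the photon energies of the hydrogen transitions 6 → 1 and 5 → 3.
6 → 1

Calculate the energy for each transition:

Transition 6 → 1:
ΔE₁ = |E_1 - E_6| = |-13.6057/1² - (-13.6057/6²)|
ΔE₁ = |-13.60570000 - (-0.37793611)| = 13.22776 eV

Transition 5 → 3:
ΔE₂ = |E_3 - E_5| = |-13.6057/3² - (-13.6057/5²)|
ΔE₂ = |-1.51174444 - (-0.54422800)| = 0.96752 eV

Since 13.22776 eV > 0.96752 eV, the transition 6 → 1 emits the more energetic photon.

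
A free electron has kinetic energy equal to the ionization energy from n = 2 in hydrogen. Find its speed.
1.094e+06 m/s (or 0.3649% of c)

The binding energy at n = 2 for hydrogen is:
E_2 = -13.6057/2² = -3.401425 eV
|E_2| = 3.401425 eV

Convert to Joules:
KE = 3.401425 eV × (1.602177 × 10⁻¹⁹ J/eV) = 5.44968e-19 J

Using KE = ½mv²:
v = √(2·KE/m_e)
v = √(2 × 5.44968e-19 J / 9.10938 × 10⁻³¹ kg)
v = 1.094e+06 m/s

This is approximately 0.3649% the speed of light.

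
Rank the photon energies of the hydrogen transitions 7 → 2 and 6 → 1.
6 → 1

Calculate the energy for each transition:

Transition 7 → 2:
ΔE₁ = |E_2 - E_7| = |-13.6057/2² - (-13.6057/7²)|
ΔE₁ = |-3.40142500000 - (-0.27766734694)| = 3.12375765 eV

Transition 6 → 1:
ΔE₂ = |E_1 - E_6| = |-13.6057/1² - (-13.6057/6²)|
ΔE₂ = |-13.60570000000 - (-0.37793611111)| = 13.22776389 eV

Since 13.22776389 eV > 3.12375765 eV, the transition 6 → 1 emits the more energetic photon.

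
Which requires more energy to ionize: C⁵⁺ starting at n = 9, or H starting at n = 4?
C⁵⁺ at n = 9 (E = -6.04698 eV)

Using E_n = -13.6057 Z² / n² eV:

C⁵⁺ (Z = 6) at n = 9:
E = -13.6057 × 6² / 9² = -13.6057 × 36 / 81 = -6.04697778 eV

H (Z = 1) at n = 4:
E = -13.6057 × 1² / 4² = -13.6057 × 1 / 16 = -0.85035625 eV

Since -6.04697778 eV < -0.85035625 eV,
C⁵⁺ at n = 9 is more tightly bound (requires more energy to ionize).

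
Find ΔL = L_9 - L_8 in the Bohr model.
1.05457e-34 J·s (or 1ℏ)

In the Bohr model, L_n = nℏ where ℏ = 1.0545718e-34 J·s.

L_9 = 9ℏ = 9.4911462e-34 J·s
L_8 = 8ℏ = 8.4365744e-34 J·s

ΔL = L_9 - L_8 = (9 - 8)ℏ = 1ℏ
ΔL = 1 × 1.0545718e-34 J·s = 1.05457e-34 J·s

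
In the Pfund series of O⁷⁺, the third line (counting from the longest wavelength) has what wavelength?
58.414432 nm

The lines of a series are numbered from the longest wavelength (smallest ΔE) outward; the third line is the transition from n = n_f + 3 to n_f.
The Pfund series has all transitions ending at n_f = 5.

For O⁷⁺ (Z = 8), the third line (γ-line) is the jump from n = 8 to n = 5:
E_8 = -13.6057 × 8² / 8² = -13.60570000 eV
E_5 = -13.6057 × 8² / 5² = -34.83059200 eV
ΔE = E_8 - E_5 = 21.22489200 eV

λ = hc/E = 1239.84 eV·nm / 21.22489200 eV
λ = 58.414432 nm

This is the γ-line of the Pfund series in O⁷⁺.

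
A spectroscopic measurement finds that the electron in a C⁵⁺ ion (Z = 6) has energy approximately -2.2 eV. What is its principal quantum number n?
n = 15

The exact energy levels follow E_n = -13.6057 Z² / n² eV with Z = 6.

The measured value (-2.2 eV) is reported to only 2 significant figures, so we must test candidate n values and see which one matches to that precision.

Candidate energies:
  n = 13:  E = -13.6057 × 6² / 13² = -2.898256 eV
  n = 14:  E = -13.6057 × 6² / 14² = -2.499006 eV
  n = 15:  E = -13.6057 × 6² / 15² = -2.176912 eV  ← matches
  n = 16:  E = -13.6057 × 6² / 16² = -1.913302 eV
  n = 17:  E = -13.6057 × 6² / 17² = -1.694828 eV

Checking against the measurement of -2.2 eV (2 sig figs), only n = 15 agrees:
E_15 = -2.176912 eV, which rounds to -2.2 eV ✓

Therefore n = 15.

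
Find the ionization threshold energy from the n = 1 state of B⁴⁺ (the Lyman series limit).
340.1425 eV

The series limit corresponds to the transition from n = ∞ to n = 1.
This is the highest energy (shortest wavelength) transition in the Lyman series.

E_∞ = 0 eV
E_1 = -13.6057 × 5² / 1² = -340.1425 eV

Energy at series limit:
ΔE = E_∞ - E_1 = 0 - (-340.1425) = 340.1425 eV

This energy equals the ionization energy from the n = 1 state of B⁴⁺.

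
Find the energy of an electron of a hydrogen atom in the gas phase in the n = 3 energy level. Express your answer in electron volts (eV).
-1.51174 eV

The energy levels of a hydrogen-like atom are given by:
E_n = -13.6057 eV / n²

For n = 3:
E_3 = -13.6057 eV / 3²
E_3 = -13.6057 eV / 9
E_3 = -1.51174 eV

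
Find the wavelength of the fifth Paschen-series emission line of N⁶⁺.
19.47639 nm

The lines of a series are numbered from the longest wavelength (smallest ΔE) outward; the fifth line is the transition from n = n_f + 5 to n_f.
The Paschen series has all transitions ending at n_f = 3.

For N⁶⁺ (Z = 7), the fifth line (ε-line) is the jump from n = 8 to n = 3:
E_8 = -13.6057 × 7² / 8² = -10.4168641 eV
E_3 = -13.6057 × 7² / 3² = -74.0754778 eV
ΔE = E_8 - E_3 = 63.6586137 eV

λ = hc/E = 1239.84 eV·nm / 63.6586137 eV
λ = 19.47639 nm

This is the ε-line of the Paschen series in N⁶⁺.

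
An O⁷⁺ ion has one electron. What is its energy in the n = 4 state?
-54.4228 eV

For hydrogen-like ions, the energy levels scale with Z²:
E_n = -13.6057 Z² / n² eV

For O⁷⁺ (Z = 8) at n = 4:
E_4 = -13.6057 × 8² / 4²
E_4 = -13.6057 × 64 / 16
E_4 = -870.7648 / 16
E_4 = -54.4228 eV

The energy is 64 times more negative than hydrogen at the same n due to the stronger nuclear charge.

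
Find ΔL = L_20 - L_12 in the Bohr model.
8.4366e-34 J·s (or 8ℏ)

In the Bohr model, L_n = nℏ where ℏ = 1.054572e-34 J·s.

L_20 = 20ℏ = 2.109144e-33 J·s
L_12 = 12ℏ = 1.265486e-33 J·s

ΔL = L_20 - L_12 = (20 - 12)ℏ = 8ℏ
ΔL = 8 × 1.054572e-34 J·s = 8.4366e-34 J·s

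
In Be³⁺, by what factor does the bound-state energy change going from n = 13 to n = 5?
6.76

Using E_n = -13.6057 Z² / n² eV with Z = 4:

E_5 = -13.6057 × 4² / 5² = -217.6912 / 25 = -8.70764800 eV
E_13 = -13.6057 × 4² / 13² = -217.6912 / 169 = -1.28811361 eV

The ratio is:
E_5/E_13 = (-8.70764800) / (-1.28811361)
E_5/E_13 = (-217.6912/25) / (-217.6912/169)
E_5/E_13 = 169/25
E_5/E_13 = 6.76
(Note: the Z² factors cancel in the ratio.)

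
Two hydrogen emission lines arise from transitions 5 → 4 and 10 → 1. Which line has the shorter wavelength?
10 → 1

Calculate the energy for each transition:

Transition 5 → 4:
ΔE₁ = |E_4 - E_5| = |-13.6057/4² - (-13.6057/5²)|
ΔE₁ = |-0.8503562500 - (-0.5442280000)| = 0.3061283 eV

Transition 10 → 1:
ΔE₂ = |E_1 - E_10| = |-13.6057/1² - (-13.6057/10²)|
ΔE₂ = |-13.6057000000 - (-0.1360570000)| = 13.4696430 eV

Since 13.4696430 eV > 0.3061283 eV, the transition 10 → 1 emits the more energetic photon.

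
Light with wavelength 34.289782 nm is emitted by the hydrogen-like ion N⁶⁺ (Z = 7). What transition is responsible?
n = 11 → n = 4

First, find the photon energy from the wavelength (hc = 1239.84 eV·nm):
E = hc/λ = 1239.84 eV·nm / 34.289782 nm = 36.157710 eV

The energy levels of N⁶⁺ satisfy E_n = -13.6057 × 7² / n² eV, so an emission n_i → n_f releases
ΔE = 13.6057 × 7² × (1/n_f² − 1/n_i²) eV.

Setting ΔE equal to the photon energy:
1/n_f² − 1/n_i² = 36.157710 / (13.6057 × 7²) = 0.054235537

Since 1/n_i² must be positive, we need 1/n_f² > 0.054235537, i.e. n_f ≤ 4. For each allowed n_f, solve n_i = (1/n_f² − 0.054235537)^(−1/2) and check whether it is a whole number:
  n_f = 1: 1/n_i² = 1.000000000 − 0.054235537 = 0.945764463 → n_i = 1.028  (not an integer) ✗
  n_f = 2: 1/n_i² = 0.250000000 − 0.054235537 = 0.195764463 → n_i = 2.260  (not an integer) ✗
  n_f = 3: 1/n_i² = 0.111111111 − 0.054235537 = 0.056875574 → n_i = 4.193  (not an integer) ✗
  n_f = 4: 1/n_i² = 0.062500000 − 0.054235537 = 0.008264463 → n_i = 11.000  → integer, n_i = 11 ✓

Only n_f = 4 gives an integer upper level, n_i = 11.

The transition is from n = 11 to n = 4 (emission).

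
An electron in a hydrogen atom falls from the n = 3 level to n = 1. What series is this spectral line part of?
Lyman series

The spectral series in hydrogen are named based on the final (lower) energy level:
- Lyman series: n_final = 1 (ultraviolet)
- Balmer series: n_final = 2 (visible/near-UV)
- Paschen series: n_final = 3 (infrared)
- Brackett series: n_final = 4 (infrared)
- Pfund series: n_final = 5 (far infrared)

Since this transition ends at n = 1, it belongs to the Lyman series.

For reference, this 3 → 1 line has photon energy
ΔE = 13.6057 eV × (1/1² - 1/3²) = 12.093956 eV,
corresponding to wavelength λ = hc/ΔE = 1239.84 eV·nm / 12.093956 eV = 102.517 nm in the ultraviolet region.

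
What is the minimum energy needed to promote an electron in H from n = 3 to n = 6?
1.1338 eV

The energy levels of a hydrogen-like atom are E_n = -13.6057 eV / n².

Energy at n = 3: E_3 = -13.6057 / 3² = -1.5117444 eV
Energy at n = 6: E_6 = -13.6057 / 6² = -0.3779361 eV

The excitation energy is the difference:
ΔE = E_6 - E_3
ΔE = -0.3779361 - (-1.5117444)
ΔE = 1.1338 eV

Since this is positive, energy must be absorbed (photon absorption).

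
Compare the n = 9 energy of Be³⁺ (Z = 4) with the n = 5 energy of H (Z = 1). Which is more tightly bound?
Be³⁺ at n = 9 (E = -2.68755 eV)

Using E_n = -13.6057 Z² / n² eV:

Be³⁺ (Z = 4) at n = 9:
E = -13.6057 × 4² / 9² = -13.6057 × 16 / 81 = -2.68754568 eV

H (Z = 1) at n = 5:
E = -13.6057 × 1² / 5² = -13.6057 × 1 / 25 = -0.54422800 eV

Since -2.68754568 eV < -0.54422800 eV,
Be³⁺ at n = 9 is more tightly bound (requires more energy to ionize).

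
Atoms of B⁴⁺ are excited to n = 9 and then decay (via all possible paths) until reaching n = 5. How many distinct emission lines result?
10

The electron can occupy levels n = 5, 6, ..., 9 during de-excitation — that is m = 9 - 5 + 1 = 5 distinct levels.

The number of distinct spectral lines equals the number of ways to choose 2 of these m levels (each pair gives one possible emission transition):

Number of lines = m(m-1)/2 = 5×4/2 = 10

These correspond to all possible transitions between the 5 levels:
9 → 8, 9 → 7, 9 → 6, 9 → 5, 8 → 7, 8 → 6, 8 → 5, 7 → 6...

Each transition produces a photon with a unique energy (and thus wavelength). This count does not depend on Z.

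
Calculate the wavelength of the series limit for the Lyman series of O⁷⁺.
1.4239 nm

The series limit corresponds to the transition from n = ∞ to n = 1.
This is the highest energy (shortest wavelength) transition in the Lyman series.

E_∞ = 0 eV
E_1 = -13.6057 × 8² / 1² = -870.764800 eV

Energy at series limit:
ΔE = E_∞ - E_1 = 0 - (-870.764800) = 870.764800 eV
λ = hc/E = 1239.84 eV·nm / 870.764800 eV = 1.4239 nm

This energy equals the ionization energy from the n = 1 state of O⁷⁺.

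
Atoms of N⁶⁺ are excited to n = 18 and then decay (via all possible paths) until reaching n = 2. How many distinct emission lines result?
136

The electron can occupy levels n = 2, 3, ..., 18 during de-excitation — that is m = 18 - 2 + 1 = 17 distinct levels.

The number of distinct spectral lines equals the number of ways to choose 2 of these m levels (each pair gives one possible emission transition):

Number of lines = m(m-1)/2 = 17×16/2 = 136

These correspond to all possible transitions between the 17 levels:
18 → 17, 18 → 16, 18 → 15, 18 → 14, 18 → 13, 18 → 12, 18 → 11, 18 → 10...

Each transition produces a photon with a unique energy (and thus wavelength). This count does not depend on Z.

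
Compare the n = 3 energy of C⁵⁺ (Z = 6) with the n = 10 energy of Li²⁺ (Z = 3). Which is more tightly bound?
C⁵⁺ at n = 3 (E = -54.422800 eV)

Using E_n = -13.6057 Z² / n² eV:

C⁵⁺ (Z = 6) at n = 3:
E = -13.6057 × 6² / 3² = -13.6057 × 36 / 9 = -54.422800000 eV

Li²⁺ (Z = 3) at n = 10:
E = -13.6057 × 3² / 10² = -13.6057 × 9 / 100 = -1.224513000 eV

Since -54.422800000 eV < -1.224513000 eV,
C⁵⁺ at n = 3 is more tightly bound (requires more energy to ionize).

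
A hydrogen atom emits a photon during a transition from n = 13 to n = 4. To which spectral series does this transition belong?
Brackett series

The spectral series in hydrogen are named based on the final (lower) energy level:
- Lyman series: n_final = 1 (ultraviolet)
- Balmer series: n_final = 2 (visible/near-UV)
- Paschen series: n_final = 3 (infrared)
- Brackett series: n_final = 4 (infrared)
- Pfund series: n_final = 5 (far infrared)

Since this transition ends at n = 4, it belongs to the Brackett series.

For reference, this 13 → 4 line has photon energy
ΔE = 13.6057 eV × (1/4² - 1/13²) = 0.76984915 eV,
corresponding to wavelength λ = hc/ΔE = 1239.84 eV·nm / 0.76984915 eV = 1610.50 nm in the infrared region.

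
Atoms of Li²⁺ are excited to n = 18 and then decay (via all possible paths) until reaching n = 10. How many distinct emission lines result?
36

The electron can occupy levels n = 10, 11, ..., 18 during de-excitation — that is m = 18 - 10 + 1 = 9 distinct levels.

The number of distinct spectral lines equals the number of ways to choose 2 of these m levels (each pair gives one possible emission transition):

Number of lines = m(m-1)/2 = 9×8/2 = 36

These correspond to all possible transitions between the 9 levels:
18 → 17, 18 → 16, 18 → 15, 18 → 14, 18 → 13, 18 → 12, 18 → 11, 18 → 10...

Each transition produces a photon with a unique energy (and thus wavelength). This count does not depend on Z.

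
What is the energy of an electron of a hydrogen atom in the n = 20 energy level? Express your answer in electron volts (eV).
-0.03 eV

The energy levels of a hydrogen-like atom are given by:
E_n = -13.6057 eV / n²

For n = 20:
E_20 = -13.6057 eV / 20²
E_20 = -13.6057 eV / 400
E_20 = -0.03 eV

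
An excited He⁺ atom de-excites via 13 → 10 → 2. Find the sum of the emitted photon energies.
13.283672 eV

The energy levels of He⁺ are E_n = -13.6057 × 2² / n² eV.

First transition (13 → 10):
ΔE₁ = |E_10 - E_13|
ΔE₁ = |-0.544228000000 - (-0.322028402367)| = 0.222199598 eV

Second transition (10 → 2):
ΔE₂ = |E_2 - E_10|
ΔE₂ = |-13.605700000000 - (-0.544228000000)| = 13.061472000 eV

Total energy released:
E_total = ΔE₁ + ΔE₂ = 0.222199598 + 13.061472000 = 13.283672 eV

Note: This equals the direct transition 13 → 2: 13.283672 eV ✓
Energy is conserved regardless of the path taken.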